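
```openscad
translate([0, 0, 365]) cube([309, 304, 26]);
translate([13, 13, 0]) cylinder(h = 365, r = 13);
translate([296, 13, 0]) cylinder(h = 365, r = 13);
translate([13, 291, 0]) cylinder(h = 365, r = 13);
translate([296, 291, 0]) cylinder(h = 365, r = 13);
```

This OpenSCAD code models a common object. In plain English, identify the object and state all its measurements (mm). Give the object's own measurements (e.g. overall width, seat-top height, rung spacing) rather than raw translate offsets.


A simple wooden stool: a rectangular seat 309 mm (x) by 304 mm (y), 26 mm thick, top face at z = 391 mm, on four round legs, each 26 mm in diameter. The legs rest on z = 0, each leg's axis is inset half a diameter from the nearest pair of seat edges (so the leg's bounding box is flush with the corner).


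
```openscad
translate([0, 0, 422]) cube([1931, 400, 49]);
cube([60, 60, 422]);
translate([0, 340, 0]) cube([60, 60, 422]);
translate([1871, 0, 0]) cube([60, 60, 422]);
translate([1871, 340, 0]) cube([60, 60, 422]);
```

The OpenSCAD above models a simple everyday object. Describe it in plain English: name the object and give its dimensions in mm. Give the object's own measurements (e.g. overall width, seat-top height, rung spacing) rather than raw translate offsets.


A bench: a 1931×400 mm seat slab, 49 mm thick, top at z = 471 mm, on four 60×60 mm square legs flush with the seat corners and standing on z = 0.


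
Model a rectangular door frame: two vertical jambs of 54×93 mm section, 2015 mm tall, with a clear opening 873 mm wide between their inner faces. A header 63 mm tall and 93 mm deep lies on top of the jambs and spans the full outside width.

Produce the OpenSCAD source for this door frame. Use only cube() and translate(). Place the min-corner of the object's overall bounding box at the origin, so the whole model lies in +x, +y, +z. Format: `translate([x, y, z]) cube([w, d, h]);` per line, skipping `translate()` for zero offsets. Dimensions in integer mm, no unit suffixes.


cube([54, 93, 2015]);
translate([927, 0, 0]) cube([54, 93, 2015]);
translate([0, 0, 2015]) cube([981, 93, 63]);


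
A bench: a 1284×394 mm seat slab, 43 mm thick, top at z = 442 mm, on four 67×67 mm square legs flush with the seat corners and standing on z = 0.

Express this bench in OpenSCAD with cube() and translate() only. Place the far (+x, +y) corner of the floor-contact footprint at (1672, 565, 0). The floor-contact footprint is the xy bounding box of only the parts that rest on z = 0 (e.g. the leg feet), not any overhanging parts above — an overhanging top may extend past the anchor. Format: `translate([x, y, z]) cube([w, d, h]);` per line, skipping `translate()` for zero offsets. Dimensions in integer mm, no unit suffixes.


translate([388, 171, 399]) cube([1284, 394, 43]);
translate([388, 171, 0]) cube([67, 67, 399]);
translate([388, 498, 0]) cube([67, 67, 399]);
translate([1605, 171, 0]) cube([67, 67, 399]);
translate([1605, 498, 0]) cube([67, 67, 399]);


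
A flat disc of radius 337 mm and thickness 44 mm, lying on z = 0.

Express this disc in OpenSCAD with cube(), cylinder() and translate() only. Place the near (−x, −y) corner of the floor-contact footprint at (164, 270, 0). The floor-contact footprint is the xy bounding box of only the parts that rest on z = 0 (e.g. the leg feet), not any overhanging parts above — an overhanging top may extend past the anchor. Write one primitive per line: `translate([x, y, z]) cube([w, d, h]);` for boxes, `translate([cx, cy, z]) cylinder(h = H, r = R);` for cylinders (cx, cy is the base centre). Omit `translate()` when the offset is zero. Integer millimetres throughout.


translate([501, 607, 0]) cylinder(h = 44, r = 337);


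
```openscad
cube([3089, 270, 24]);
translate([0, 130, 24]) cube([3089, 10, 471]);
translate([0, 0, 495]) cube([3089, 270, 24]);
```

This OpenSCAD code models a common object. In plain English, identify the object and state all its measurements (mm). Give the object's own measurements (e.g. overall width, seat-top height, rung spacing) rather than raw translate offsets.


An I-beam lying along x, 3089 mm long. Overall section height 519 mm. Two flanges 270 mm wide (y) and 24 mm thick, one on the floor and one at the top; a web 10 mm thick runs between them, centred on the flange width.


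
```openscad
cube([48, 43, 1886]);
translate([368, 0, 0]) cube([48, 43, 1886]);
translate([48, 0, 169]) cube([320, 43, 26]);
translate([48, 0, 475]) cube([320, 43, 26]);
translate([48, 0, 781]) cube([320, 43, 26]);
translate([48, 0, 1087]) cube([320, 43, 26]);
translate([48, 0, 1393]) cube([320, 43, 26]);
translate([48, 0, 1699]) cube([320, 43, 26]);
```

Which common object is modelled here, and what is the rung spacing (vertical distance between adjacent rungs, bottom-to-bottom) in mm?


A ladder. The rung spacing is 306 mm.

Two tall 48×43 posts with 6 short bars between them — a ladder. Adjacent rungs sit at z = 169 and z = 475, so the spacing is 475 − 169 = 306 mm.


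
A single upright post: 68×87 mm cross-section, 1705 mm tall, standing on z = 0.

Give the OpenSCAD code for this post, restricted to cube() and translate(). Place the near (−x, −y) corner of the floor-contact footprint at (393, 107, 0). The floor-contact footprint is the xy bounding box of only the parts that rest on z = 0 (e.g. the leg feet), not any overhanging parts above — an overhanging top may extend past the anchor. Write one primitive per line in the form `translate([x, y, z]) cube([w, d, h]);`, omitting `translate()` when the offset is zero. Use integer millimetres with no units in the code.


translate([393, 107, 0]) cube([68, 87, 1705]);


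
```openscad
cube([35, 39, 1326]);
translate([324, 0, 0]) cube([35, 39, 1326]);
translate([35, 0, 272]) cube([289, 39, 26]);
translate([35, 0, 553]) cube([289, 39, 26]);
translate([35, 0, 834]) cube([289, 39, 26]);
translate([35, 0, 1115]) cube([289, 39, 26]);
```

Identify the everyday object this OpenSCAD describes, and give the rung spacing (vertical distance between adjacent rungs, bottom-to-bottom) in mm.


A ladder. The rung spacing is 281 mm.

Two tall 35×39 posts with 4 short bars between them — a ladder. Adjacent rungs sit at z = 272 and z = 553, so the spacing is 553 − 272 = 281 mm.


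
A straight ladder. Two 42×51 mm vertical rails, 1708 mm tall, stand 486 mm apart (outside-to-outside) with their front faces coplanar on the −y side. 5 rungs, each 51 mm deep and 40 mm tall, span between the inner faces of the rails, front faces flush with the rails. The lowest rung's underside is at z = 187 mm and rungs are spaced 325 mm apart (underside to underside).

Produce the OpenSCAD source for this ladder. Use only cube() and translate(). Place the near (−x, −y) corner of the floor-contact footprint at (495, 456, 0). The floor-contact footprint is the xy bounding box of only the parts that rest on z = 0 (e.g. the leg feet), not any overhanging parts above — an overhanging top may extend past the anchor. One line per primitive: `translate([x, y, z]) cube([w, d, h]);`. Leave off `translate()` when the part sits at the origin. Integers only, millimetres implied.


translate([495, 456, 0]) cube([42, 51, 1708]);
translate([939, 456, 0]) cube([42, 51, 1708]);
translate([537, 456, 187]) cube([402, 51, 40]);
translate([537, 456, 512]) cube([402, 51, 40]);
translate([537, 456, 837]) cube([402, 51, 40]);
translate([537, 456, 1162]) cube([402, 51, 40]);
translate([537, 456, 1487]) cube([402, 51, 40]);


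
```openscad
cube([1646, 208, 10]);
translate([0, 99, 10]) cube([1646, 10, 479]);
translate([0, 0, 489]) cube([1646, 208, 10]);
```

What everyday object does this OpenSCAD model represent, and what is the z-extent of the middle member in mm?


An I-beam. The web height is 479 mm.

Two wide flanges with a thin centred web — an I-beam. Overall 499 mm minus two 10 mm flanges gives a web of 499 − 2·10 = 479 mm.


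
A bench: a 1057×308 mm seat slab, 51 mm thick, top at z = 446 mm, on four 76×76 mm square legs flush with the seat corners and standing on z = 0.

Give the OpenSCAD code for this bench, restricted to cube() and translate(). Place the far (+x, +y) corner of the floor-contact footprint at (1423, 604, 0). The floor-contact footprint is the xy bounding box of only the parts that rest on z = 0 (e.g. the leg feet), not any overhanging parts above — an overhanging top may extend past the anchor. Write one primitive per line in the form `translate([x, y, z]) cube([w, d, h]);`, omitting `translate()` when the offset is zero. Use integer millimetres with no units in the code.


translate([366, 296, 395]) cube([1057, 308, 51]);
translate([366, 296, 0]) cube([76, 76, 395]);
translate([366, 528, 0]) cube([76, 76, 395]);
translate([1347, 296, 0]) cube([76, 76, 395]);
translate([1347, 528, 0]) cube([76, 76, 395]);


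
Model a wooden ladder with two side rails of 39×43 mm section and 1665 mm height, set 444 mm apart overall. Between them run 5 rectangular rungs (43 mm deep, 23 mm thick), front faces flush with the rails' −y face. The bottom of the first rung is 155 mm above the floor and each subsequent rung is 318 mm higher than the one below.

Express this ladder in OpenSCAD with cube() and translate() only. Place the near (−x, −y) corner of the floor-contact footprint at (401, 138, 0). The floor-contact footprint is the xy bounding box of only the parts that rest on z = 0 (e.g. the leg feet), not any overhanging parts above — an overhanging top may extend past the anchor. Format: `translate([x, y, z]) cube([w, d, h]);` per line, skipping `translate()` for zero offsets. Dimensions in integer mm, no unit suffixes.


translate([401, 138, 0]) cube([39, 43, 1665]);
translate([806, 138, 0]) cube([39, 43, 1665]);
translate([440, 138, 155]) cube([366, 43, 23]);
translate([440, 138, 473]) cube([366, 43, 23]);
translate([440, 138, 791]) cube([366, 43, 23]);
translate([440, 138, 1109]) cube([366, 43, 23]);
translate([440, 138, 1427]) cube([366, 43, 23]);


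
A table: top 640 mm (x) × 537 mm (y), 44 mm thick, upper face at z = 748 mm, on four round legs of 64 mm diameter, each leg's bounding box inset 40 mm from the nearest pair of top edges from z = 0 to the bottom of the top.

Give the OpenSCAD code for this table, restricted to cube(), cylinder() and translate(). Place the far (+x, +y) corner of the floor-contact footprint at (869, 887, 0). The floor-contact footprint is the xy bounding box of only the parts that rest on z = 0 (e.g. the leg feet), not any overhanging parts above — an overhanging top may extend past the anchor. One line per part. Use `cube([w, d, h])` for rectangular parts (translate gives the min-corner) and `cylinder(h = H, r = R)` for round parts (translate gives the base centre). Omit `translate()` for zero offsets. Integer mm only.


// leg_h = 748 - 44 = 704
translate([269, 390, 704]) cube([640, 537, 44]);
translate([341, 462, 0]) cylinder(h = 704, r = 32);
translate([837, 462, 0]) cylinder(h = 704, r = 32);
translate([341, 855, 0]) cylinder(h = 704, r = 32);
translate([837, 855, 0]) cylinder(h = 704, r = 32);


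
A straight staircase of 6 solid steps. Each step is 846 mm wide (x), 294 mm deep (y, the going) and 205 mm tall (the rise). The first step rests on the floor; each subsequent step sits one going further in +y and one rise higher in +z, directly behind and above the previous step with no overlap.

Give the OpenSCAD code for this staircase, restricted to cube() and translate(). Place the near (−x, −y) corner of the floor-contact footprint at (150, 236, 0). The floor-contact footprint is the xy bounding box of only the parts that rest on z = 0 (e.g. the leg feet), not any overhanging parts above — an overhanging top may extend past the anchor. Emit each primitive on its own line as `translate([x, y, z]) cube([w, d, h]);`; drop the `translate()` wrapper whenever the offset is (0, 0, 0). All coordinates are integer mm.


translate([150, 236, 0]) cube([846, 294, 205]);
translate([150, 530, 205]) cube([846, 294, 205]);
translate([150, 824, 410]) cube([846, 294, 205]);
translate([150, 1118, 615]) cube([846, 294, 205]);
translate([150, 1412, 820]) cube([846, 294, 205]);
translate([150, 1706, 1025]) cube([846, 294, 205]);


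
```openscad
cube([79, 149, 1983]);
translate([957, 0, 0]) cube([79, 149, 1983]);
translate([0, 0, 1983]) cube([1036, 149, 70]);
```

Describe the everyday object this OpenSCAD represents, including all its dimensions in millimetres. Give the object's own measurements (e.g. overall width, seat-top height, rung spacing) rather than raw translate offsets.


A door frame. The clear opening is 878 mm wide and 1983 mm high. Two 79 mm wide jambs, 149 mm deep, stand either side of the opening from the floor to the top of the opening. A 70 mm thick head sits across the top of both jambs, spanning the full outside width of the frame.


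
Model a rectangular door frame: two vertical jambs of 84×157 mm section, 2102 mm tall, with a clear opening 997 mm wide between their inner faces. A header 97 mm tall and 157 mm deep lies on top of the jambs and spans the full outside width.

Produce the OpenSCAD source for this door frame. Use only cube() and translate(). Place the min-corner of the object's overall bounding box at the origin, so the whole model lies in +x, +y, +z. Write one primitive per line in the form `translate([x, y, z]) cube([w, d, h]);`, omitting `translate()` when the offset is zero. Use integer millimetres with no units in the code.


cube([84, 157, 2102]);
translate([1081, 0, 0]) cube([84, 157, 2102]);
translate([0, 0, 2102]) cube([1165, 157, 97]);


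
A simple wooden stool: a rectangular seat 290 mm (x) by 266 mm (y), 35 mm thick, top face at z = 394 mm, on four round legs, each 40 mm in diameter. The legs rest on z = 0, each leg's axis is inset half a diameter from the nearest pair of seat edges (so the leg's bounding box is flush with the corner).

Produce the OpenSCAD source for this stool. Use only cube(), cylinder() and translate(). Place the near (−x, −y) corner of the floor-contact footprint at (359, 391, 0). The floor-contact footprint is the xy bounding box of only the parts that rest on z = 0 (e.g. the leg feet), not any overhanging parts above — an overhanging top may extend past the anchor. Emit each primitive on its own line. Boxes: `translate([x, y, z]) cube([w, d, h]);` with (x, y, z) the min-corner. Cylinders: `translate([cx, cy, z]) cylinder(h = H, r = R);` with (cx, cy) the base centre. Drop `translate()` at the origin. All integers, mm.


translate([359, 391, 359]) cube([290, 266, 35]);
translate([379, 411, 0]) cylinder(h = 359, r = 20);
translate([629, 411, 0]) cylinder(h = 359, r = 20);
translate([379, 637, 0]) cylinder(h = 359, r = 20);
translate([629, 637, 0]) cylinder(h = 359, r = 20);


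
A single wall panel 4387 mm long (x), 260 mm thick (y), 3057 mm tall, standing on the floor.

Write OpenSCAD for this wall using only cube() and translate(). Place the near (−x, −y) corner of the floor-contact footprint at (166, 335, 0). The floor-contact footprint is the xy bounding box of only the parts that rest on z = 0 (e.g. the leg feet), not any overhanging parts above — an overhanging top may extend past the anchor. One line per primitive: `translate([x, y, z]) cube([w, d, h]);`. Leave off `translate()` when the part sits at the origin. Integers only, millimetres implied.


translate([166, 335, 0]) cube([4387, 260, 3057]);


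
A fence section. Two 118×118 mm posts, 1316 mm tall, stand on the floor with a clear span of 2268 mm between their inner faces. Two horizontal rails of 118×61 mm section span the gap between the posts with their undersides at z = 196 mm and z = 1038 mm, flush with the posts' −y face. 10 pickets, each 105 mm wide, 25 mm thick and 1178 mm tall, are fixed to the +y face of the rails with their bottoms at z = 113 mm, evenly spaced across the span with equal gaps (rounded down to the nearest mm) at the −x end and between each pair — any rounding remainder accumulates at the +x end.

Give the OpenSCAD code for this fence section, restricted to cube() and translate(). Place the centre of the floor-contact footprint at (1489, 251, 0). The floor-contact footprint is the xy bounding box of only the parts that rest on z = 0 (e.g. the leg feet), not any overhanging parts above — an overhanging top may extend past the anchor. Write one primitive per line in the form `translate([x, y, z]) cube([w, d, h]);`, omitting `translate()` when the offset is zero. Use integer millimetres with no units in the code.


translate([237, 192, 0]) cube([118, 118, 1316]);
translate([2623, 192, 0]) cube([118, 118, 1316]);
translate([355, 192, 196]) cube([2268, 118, 61]);
translate([355, 192, 1038]) cube([2268, 118, 61]);
translate([465, 310, 113]) cube([105, 25, 1178]);
translate([680, 310, 113]) cube([105, 25, 1178]);
translate([895, 310, 113]) cube([105, 25, 1178]);
translate([1110, 310, 113]) cube([105, 25, 1178]);
translate([1325, 310, 113]) cube([105, 25, 1178]);
translate([1540, 310, 113]) cube([105, 25, 1178]);
translate([1755, 310, 113]) cube([105, 25, 1178]);
translate([1970, 310, 113]) cube([105, 25, 1178]);
translate([2185, 310, 113]) cube([105, 25, 1178]);
translate([2400, 310, 113]) cube([105, 25, 1178]);


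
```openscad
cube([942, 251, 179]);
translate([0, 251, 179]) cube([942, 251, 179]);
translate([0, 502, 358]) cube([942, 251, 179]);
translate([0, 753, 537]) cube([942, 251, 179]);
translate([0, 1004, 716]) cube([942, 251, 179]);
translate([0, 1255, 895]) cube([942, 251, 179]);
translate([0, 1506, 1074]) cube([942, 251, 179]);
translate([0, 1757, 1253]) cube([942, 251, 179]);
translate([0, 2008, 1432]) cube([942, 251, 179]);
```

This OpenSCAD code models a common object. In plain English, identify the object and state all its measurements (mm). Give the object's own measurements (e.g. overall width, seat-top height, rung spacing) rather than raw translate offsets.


A straight staircase of 9 solid steps. Each step is 942 mm wide (x), 251 mm deep (y, the going) and 179 mm tall (the rise). The first step rests on the floor; each subsequent step sits one going further in +y and one rise higher in +z, directly behind and above the previous step with no overlap.


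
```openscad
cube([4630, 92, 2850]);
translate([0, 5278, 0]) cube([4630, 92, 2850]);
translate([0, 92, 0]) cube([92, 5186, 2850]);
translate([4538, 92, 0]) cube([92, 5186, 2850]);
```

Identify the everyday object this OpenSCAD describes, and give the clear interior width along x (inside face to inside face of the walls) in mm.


A house (or room) frame. The interior width is 4446 mm.

Four 2850 mm walls enclosing a rectangle with no floor or roof — a room or house frame. Outside width is 4630 mm and wall thickness is 92 mm, so the interior width is 4630 − 2 × 92 = 4446 mm.


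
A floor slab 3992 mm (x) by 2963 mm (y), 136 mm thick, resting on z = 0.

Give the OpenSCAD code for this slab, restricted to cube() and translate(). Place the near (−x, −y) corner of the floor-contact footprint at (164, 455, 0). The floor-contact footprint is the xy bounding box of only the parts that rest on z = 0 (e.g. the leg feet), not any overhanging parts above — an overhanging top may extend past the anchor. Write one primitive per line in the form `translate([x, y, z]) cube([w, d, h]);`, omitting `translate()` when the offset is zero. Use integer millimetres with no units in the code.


translate([164, 455, 0]) cube([3992, 2963, 136]);


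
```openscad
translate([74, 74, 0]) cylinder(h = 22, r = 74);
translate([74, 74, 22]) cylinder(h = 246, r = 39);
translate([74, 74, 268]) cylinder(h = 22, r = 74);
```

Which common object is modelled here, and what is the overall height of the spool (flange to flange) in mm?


A spool. The overall height is 290 mm.

Three coaxial cylinders, large–small–large — a spool. Two 22 mm flanges and a 246 mm core give 22 + 246 + 22 = 290 mm.


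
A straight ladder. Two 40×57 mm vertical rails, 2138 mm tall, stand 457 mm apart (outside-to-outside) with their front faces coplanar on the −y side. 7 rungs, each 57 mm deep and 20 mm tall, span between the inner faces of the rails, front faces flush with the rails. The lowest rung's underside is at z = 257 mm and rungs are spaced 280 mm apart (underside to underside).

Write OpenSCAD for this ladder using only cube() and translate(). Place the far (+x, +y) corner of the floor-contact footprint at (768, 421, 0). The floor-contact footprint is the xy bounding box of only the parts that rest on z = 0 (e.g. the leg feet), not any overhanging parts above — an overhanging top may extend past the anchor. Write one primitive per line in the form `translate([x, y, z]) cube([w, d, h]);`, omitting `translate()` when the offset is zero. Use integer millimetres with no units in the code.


translate([311, 364, 0]) cube([40, 57, 2138]);
translate([728, 364, 0]) cube([40, 57, 2138]);
translate([351, 364, 257]) cube([377, 57, 20]);
translate([351, 364, 537]) cube([377, 57, 20]);
translate([351, 364, 817]) cube([377, 57, 20]);
translate([351, 364, 1097]) cube([377, 57, 20]);
translate([351, 364, 1377]) cube([377, 57, 20]);
translate([351, 364, 1657]) cube([377, 57, 20]);
translate([351, 364, 1937]) cube([377, 57, 20]);


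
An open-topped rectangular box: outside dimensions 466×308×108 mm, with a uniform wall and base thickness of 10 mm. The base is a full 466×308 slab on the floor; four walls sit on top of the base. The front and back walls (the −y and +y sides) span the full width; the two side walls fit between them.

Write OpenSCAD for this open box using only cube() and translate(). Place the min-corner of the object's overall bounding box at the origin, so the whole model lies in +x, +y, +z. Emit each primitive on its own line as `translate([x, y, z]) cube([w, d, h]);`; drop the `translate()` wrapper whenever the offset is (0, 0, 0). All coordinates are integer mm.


cube([466, 308, 10]);
translate([0, 0, 10]) cube([466, 10, 98]);
translate([0, 298, 10]) cube([466, 10, 98]);
translate([0, 10, 10]) cube([10, 288, 98]);
translate([456, 10, 10]) cube([10, 288, 98]);


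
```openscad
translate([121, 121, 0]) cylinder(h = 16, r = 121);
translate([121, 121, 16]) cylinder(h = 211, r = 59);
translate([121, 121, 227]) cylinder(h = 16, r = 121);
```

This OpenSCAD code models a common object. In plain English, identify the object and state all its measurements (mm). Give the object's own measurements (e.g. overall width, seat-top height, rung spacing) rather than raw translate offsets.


A spool: two coaxial disc flanges of radius 121 mm and thickness 16 mm, joined by a core cylinder of radius 59 mm and height 211 mm. The lower flange rests on z = 0 and the three cylinders share a vertical axis.


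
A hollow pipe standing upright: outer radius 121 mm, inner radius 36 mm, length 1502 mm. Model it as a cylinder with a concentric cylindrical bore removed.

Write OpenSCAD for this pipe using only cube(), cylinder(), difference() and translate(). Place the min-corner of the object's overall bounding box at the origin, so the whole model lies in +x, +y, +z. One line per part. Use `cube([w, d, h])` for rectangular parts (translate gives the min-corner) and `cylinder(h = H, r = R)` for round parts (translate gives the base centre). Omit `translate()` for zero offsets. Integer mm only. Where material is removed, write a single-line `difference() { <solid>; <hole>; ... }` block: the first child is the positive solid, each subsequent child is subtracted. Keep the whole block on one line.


difference() { translate([121, 121, 0]) cylinder(h = 1502, r = 121); translate([121, 121, 0]) cylinder(h = 1502, r = 36); }


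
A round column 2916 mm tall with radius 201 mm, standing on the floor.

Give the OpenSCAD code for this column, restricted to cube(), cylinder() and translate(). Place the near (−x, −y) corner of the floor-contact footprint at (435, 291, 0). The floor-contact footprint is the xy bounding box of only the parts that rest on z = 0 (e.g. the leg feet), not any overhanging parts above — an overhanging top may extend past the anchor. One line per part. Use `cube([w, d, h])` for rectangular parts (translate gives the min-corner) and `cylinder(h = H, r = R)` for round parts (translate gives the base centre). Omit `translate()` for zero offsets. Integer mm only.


translate([636, 492, 0]) cylinder(h = 2916, r = 201);


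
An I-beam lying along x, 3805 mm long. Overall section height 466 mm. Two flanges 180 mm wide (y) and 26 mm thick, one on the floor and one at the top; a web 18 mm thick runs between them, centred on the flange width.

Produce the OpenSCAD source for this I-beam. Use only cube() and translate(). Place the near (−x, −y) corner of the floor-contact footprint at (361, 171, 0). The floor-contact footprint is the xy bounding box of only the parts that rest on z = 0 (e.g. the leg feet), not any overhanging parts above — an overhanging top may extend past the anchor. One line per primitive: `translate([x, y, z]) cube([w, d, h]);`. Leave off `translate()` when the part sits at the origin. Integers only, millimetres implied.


translate([361, 171, 0]) cube([3805, 180, 26]);
translate([361, 252, 26]) cube([3805, 18, 414]);
translate([361, 171, 440]) cube([3805, 180, 26]);


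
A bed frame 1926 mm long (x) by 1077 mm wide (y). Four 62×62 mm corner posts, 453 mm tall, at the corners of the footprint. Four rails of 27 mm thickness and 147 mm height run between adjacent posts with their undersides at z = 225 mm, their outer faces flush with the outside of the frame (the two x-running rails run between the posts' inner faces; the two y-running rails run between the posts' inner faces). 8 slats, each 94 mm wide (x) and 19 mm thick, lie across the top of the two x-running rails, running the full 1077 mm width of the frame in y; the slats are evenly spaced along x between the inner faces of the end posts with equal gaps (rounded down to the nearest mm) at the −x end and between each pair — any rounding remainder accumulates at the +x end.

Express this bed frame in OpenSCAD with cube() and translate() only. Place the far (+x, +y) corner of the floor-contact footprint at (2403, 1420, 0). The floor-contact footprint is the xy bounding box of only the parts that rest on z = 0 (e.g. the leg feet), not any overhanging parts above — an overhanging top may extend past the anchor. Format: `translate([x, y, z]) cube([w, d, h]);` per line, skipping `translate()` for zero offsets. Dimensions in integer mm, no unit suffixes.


// slat z = rail_z + rail_h = 225 + 147 = 372
// slat gap = ⌊(1802 − 8·94) / 9⌋ = 116
translate([477, 343, 0]) cube([62, 62, 453]);
translate([477, 1358, 0]) cube([62, 62, 453]);
translate([2341, 343, 0]) cube([62, 62, 453]);
translate([2341, 1358, 0]) cube([62, 62, 453]);
translate([539, 343, 225]) cube([1802, 27, 147]);
translate([539, 1393, 225]) cube([1802, 27, 147]);
translate([477, 405, 225]) cube([27, 953, 147]);
translate([2376, 405, 225]) cube([27, 953, 147]);
translate([655, 343, 372]) cube([94, 1077, 19]);
translate([865, 343, 372]) cube([94, 1077, 19]);
translate([1075, 343, 372]) cube([94, 1077, 19]);
translate([1285, 343, 372]) cube([94, 1077, 19]);
translate([1495, 343, 372]) cube([94, 1077, 19]);
translate([1705, 343, 372]) cube([94, 1077, 19]);
translate([1915, 343, 372]) cube([94, 1077, 19]);
translate([2125, 343, 372]) cube([94, 1077, 19]);


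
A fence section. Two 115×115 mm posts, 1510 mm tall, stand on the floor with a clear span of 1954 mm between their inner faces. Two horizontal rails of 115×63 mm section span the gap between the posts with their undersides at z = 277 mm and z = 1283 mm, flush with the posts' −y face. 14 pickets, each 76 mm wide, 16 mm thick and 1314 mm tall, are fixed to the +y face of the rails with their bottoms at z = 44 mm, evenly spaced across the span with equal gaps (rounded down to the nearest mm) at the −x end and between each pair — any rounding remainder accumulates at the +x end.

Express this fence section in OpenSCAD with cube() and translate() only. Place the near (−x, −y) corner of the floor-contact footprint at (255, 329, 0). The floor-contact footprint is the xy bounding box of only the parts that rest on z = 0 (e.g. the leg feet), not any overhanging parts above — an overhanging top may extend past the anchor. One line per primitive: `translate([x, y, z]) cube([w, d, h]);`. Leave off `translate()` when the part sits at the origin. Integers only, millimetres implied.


translate([255, 329, 0]) cube([115, 115, 1510]);
translate([2324, 329, 0]) cube([115, 115, 1510]);
translate([370, 329, 277]) cube([1954, 115, 63]);
translate([370, 329, 1283]) cube([1954, 115, 63]);
translate([429, 444, 44]) cube([76, 16, 1314]);
translate([564, 444, 44]) cube([76, 16, 1314]);
translate([699, 444, 44]) cube([76, 16, 1314]);
translate([834, 444, 44]) cube([76, 16, 1314]);
translate([969, 444, 44]) cube([76, 16, 1314]);
translate([1104, 444, 44]) cube([76, 16, 1314]);
translate([1239, 444, 44]) cube([76, 16, 1314]);
translate([1374, 444, 44]) cube([76, 16, 1314]);
translate([1509, 444, 44]) cube([76, 16, 1314]);
translate([1644, 444, 44]) cube([76, 16, 1314]);
translate([1779, 444, 44]) cube([76, 16, 1314]);
translate([1914, 444, 44]) cube([76, 16, 1314]);
translate([2049, 444, 44]) cube([76, 16, 1314]);
translate([2184, 444, 44]) cube([76, 16, 1314]);


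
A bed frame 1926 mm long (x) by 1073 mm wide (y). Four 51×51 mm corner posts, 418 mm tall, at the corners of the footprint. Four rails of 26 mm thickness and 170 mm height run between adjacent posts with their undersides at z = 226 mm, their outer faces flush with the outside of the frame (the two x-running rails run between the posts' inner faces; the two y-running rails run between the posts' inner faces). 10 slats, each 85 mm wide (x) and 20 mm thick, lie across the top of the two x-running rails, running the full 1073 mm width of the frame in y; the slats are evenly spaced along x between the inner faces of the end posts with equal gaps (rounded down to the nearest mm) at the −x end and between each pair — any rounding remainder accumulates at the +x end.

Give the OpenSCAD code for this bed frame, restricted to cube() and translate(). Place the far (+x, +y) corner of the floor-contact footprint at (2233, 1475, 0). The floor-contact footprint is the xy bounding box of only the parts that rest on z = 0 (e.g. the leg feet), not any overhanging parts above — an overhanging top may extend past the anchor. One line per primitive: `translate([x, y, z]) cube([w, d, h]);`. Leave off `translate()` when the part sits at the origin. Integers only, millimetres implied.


translate([307, 402, 0]) cube([51, 51, 418]);
translate([307, 1424, 0]) cube([51, 51, 418]);
translate([2182, 402, 0]) cube([51, 51, 418]);
translate([2182, 1424, 0]) cube([51, 51, 418]);
translate([358, 402, 226]) cube([1824, 26, 170]);
translate([358, 1449, 226]) cube([1824, 26, 170]);
translate([307, 453, 226]) cube([26, 971, 170]);
translate([2207, 453, 226]) cube([26, 971, 170]);
translate([446, 402, 396]) cube([85, 1073, 20]);
translate([619, 402, 396]) cube([85, 1073, 20]);
translate([792, 402, 396]) cube([85, 1073, 20]);
translate([965, 402, 396]) cube([85, 1073, 20]);
translate([1138, 402, 396]) cube([85, 1073, 20]);
translate([1311, 402, 396]) cube([85, 1073, 20]);
translate([1484, 402, 396]) cube([85, 1073, 20]);
translate([1657, 402, 396]) cube([85, 1073, 20]);
translate([1830, 402, 396]) cube([85, 1073, 20]);
translate([2003, 402, 396]) cube([85, 1073, 20]);


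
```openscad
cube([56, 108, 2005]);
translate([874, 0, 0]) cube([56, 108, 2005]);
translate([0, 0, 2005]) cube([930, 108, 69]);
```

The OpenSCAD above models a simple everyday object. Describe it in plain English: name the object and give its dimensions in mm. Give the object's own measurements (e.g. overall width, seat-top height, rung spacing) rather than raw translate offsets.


A door frame. The clear opening is 818 mm wide and 2005 mm high. Two 56 mm wide jambs, 108 mm deep, stand either side of the opening from the floor to the top of the opening. A 69 mm thick head sits across the top of both jambs, spanning the full outside width of the frame.


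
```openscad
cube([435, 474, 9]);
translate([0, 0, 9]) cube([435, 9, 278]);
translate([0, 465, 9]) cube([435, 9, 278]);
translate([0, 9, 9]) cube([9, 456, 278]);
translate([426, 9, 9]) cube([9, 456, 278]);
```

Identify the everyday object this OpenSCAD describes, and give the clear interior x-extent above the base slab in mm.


An open box. The internal width is 417 mm.

A 435×474 base slab with four walls standing on it — an open box. The base is 435 mm wide and the walls are 9 mm thick, so the internal width is 435 − 2 × 9 = 417 mm.


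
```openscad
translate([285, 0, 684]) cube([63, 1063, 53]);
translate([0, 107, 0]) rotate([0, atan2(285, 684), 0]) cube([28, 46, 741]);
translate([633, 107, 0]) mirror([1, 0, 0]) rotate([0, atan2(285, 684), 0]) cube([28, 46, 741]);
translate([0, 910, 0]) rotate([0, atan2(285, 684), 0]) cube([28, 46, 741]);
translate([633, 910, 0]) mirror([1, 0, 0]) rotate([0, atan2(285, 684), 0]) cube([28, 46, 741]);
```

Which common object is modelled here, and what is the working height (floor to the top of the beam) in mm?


A sawhorse. The overall height is 737 mm.

A beam across two mirrored pairs of raked legs — a sawhorse. The beam's underside is at z = 684 (matching the legs' vertical rise in atan2(285, 684)) and the beam is 53 mm tall, so its top is at 684 + 53 = 737 mm. The raked legs top out at the beam's underside, so that is the highest point.


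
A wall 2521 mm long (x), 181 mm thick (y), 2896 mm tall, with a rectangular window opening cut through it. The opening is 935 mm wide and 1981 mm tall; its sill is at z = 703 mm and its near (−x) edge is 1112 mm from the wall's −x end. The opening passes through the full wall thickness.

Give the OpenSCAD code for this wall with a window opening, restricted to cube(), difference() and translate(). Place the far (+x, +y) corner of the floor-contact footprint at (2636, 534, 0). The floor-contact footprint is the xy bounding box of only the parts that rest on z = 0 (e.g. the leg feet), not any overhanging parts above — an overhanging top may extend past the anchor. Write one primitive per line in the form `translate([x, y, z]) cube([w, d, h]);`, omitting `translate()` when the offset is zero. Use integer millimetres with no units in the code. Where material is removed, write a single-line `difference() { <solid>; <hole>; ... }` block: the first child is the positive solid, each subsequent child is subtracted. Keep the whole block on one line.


difference() { translate([115, 353, 0]) cube([2521, 181, 2896]); translate([1227, 353, 703]) cube([935, 181, 1981]); }


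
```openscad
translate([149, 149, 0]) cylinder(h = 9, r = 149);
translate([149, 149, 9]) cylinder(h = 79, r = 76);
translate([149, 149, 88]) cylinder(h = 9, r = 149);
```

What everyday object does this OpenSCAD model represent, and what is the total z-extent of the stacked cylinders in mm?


A spool. The overall height is 97 mm.

Three coaxial cylinders, large–small–large — a spool. Two 9 mm flanges and a 79 mm core give 9 + 79 + 9 = 97 mm.


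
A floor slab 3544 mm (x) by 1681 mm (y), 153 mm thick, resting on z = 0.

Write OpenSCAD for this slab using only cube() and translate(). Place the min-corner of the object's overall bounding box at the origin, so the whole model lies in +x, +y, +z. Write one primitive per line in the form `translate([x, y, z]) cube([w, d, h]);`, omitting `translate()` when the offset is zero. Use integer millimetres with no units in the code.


cube([3544, 1681, 153]);


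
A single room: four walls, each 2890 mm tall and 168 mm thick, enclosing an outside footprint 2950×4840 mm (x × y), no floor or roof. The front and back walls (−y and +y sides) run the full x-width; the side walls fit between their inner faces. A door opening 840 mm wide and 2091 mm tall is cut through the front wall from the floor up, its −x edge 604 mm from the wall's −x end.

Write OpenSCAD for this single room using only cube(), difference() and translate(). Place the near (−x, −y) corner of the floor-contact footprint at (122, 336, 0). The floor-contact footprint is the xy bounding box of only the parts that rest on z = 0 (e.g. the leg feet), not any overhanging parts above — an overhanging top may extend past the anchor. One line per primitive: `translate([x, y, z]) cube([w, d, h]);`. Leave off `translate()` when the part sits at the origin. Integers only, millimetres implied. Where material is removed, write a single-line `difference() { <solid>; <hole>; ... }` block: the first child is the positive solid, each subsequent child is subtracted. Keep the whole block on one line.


difference() { translate([122, 336, 0]) cube([2950, 168, 2890]); translate([726, 336, 0]) cube([840, 168, 2091]); }
translate([122, 5008, 0]) cube([2950, 168, 2890]);
translate([122, 504, 0]) cube([168, 4504, 2890]);
translate([2904, 504, 0]) cube([168, 4504, 2890]);


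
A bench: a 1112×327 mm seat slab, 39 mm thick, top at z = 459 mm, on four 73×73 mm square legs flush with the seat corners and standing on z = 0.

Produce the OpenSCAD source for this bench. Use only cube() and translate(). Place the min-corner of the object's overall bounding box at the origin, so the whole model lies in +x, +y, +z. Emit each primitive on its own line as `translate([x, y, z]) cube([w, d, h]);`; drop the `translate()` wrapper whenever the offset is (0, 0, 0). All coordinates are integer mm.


translate([0, 0, 420]) cube([1112, 327, 39]);
cube([73, 73, 420]);
translate([0, 254, 0]) cube([73, 73, 420]);
translate([1039, 0, 0]) cube([73, 73, 420]);
translate([1039, 254, 0]) cube([73, 73, 420]);


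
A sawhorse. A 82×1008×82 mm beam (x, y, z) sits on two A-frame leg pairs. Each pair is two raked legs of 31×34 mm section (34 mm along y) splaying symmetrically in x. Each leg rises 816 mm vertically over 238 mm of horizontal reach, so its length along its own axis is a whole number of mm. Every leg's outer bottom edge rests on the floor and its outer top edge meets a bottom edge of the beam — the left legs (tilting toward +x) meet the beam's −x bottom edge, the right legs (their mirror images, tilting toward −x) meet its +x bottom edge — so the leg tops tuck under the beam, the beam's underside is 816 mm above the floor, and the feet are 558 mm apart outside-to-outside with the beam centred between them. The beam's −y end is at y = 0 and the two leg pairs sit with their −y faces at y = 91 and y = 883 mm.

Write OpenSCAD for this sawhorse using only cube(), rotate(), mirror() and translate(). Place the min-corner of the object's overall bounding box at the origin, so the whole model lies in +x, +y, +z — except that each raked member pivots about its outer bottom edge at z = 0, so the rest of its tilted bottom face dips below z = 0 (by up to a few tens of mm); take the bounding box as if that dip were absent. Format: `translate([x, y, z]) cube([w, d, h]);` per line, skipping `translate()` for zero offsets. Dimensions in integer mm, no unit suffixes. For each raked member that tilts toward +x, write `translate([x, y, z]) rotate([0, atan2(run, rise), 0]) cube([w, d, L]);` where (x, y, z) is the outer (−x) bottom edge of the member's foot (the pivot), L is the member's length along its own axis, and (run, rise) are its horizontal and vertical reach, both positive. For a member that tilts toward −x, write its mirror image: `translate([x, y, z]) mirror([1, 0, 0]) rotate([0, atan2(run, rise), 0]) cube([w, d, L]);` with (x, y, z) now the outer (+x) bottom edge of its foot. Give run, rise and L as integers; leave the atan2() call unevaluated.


// leg length = √(238² + 816²) = 850
// right-leg outer foot x = 2·238 + 82 = 558
// beam min-corner = (238, 0, 816)
translate([238, 0, 816]) cube([82, 1008, 82]);
translate([0, 91, 0]) rotate([0, atan2(238, 816), 0]) cube([31, 34, 850]);
translate([558, 91, 0]) mirror([1, 0, 0]) rotate([0, atan2(238, 816), 0]) cube([31, 34, 850]);
translate([0, 883, 0]) rotate([0, atan2(238, 816), 0]) cube([31, 34, 850]);
translate([558, 883, 0]) mirror([1, 0, 0]) rotate([0, atan2(238, 816), 0]) cube([31, 34, 850]);
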